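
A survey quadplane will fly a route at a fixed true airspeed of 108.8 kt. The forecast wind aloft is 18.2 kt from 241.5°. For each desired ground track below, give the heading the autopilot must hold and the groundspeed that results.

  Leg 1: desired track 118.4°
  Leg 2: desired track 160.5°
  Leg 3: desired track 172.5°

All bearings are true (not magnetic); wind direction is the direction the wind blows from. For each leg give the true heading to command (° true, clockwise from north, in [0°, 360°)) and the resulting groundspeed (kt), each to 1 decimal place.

Leg 1: desired track 118.4°; wind correction +8.1° → command heading 126.5°, groundspeed 117.7 kt
Leg 2: desired track 160.5°; wind correction +9.5° → command heading 170.0°, groundspeed 104.5 kt
Leg 3: desired track 172.5°; wind correction +9.0° → command heading 181.5°, groundspeed 100.9 kt

Leg 1: heading=126.5°, groundspeed=117.7 kt
Leg 2: heading=170.0°, groundspeed=104.5 kt
Leg 3: heading=181.5°, groundspeed=100.9 kt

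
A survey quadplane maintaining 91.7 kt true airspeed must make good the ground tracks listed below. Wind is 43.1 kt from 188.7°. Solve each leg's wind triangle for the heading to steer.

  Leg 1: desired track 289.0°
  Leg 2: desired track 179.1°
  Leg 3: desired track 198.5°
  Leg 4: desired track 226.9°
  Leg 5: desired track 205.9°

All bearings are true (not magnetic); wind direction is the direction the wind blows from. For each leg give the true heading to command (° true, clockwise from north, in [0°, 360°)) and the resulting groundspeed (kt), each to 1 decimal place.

Leg 1: heading=261.5°, groundspeed=89.0 kt
Leg 2: heading=183.6°, groundspeed=48.9 kt
Leg 3: heading=193.9°, groundspeed=48.9 kt
Leg 4: heading=210.0°, groundspeed=53.9 kt
Leg 5: heading=197.9°, groundspeed=49.6 kt

Leg 1: desired track 289.0°; wind correction -27.5° → command heading 261.5°, groundspeed 89.0 kt
Leg 2: desired track 179.1°; wind correction +4.5° → command heading 183.6°, groundspeed 48.9 kt
Leg 3: desired track 198.5°; wind correction -4.6° → command heading 193.9°, groundspeed 48.9 kt
Leg 4: desired track 226.9°; wind correction -16.9° → command heading 210.0°, groundspeed 53.9 kt
Leg 5: desired track 205.9°; wind correction -8.0° → command heading 197.9°, groundspeed 49.6 kt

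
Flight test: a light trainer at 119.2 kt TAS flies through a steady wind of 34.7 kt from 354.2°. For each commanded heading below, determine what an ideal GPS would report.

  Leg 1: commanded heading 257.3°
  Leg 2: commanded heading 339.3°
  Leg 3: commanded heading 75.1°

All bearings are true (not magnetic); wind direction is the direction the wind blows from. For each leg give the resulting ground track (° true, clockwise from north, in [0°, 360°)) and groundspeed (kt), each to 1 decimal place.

Leg 1: track=241.7°, groundspeed=128.1 kt
Leg 2: track=333.4°, groundspeed=86.1 kt
Leg 3: track=91.9°, groundspeed=118.8 kt

Leg 1: heading 257.3°; drift -15.6° → track 241.7°, groundspeed 128.1 kt
Leg 2: heading 339.3°; drift -5.9° → track 333.4°, groundspeed 86.1 kt
Leg 3: heading 75.1°; drift +16.8° → track 91.9°, groundspeed 118.8 kt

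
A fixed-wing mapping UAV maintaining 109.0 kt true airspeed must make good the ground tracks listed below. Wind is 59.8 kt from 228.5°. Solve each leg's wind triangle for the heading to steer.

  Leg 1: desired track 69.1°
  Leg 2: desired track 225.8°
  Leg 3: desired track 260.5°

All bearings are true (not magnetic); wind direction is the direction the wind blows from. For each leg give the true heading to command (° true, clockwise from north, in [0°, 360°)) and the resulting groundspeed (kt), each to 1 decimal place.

Leg 1: heading=80.2°, groundspeed=162.9 kt
Leg 2: heading=227.3°, groundspeed=49.2 kt
Leg 3: heading=243.6°, groundspeed=53.6 kt

Leg 1: desired track 69.1°; wind correction +11.1° → command heading 80.2°, groundspeed 162.9 kt
Leg 2: desired track 225.8°; wind correction +1.5° → command heading 227.3°, groundspeed 49.2 kt
Leg 3: desired track 260.5°; wind correction -16.9° → command heading 243.6°, groundspeed 53.6 kt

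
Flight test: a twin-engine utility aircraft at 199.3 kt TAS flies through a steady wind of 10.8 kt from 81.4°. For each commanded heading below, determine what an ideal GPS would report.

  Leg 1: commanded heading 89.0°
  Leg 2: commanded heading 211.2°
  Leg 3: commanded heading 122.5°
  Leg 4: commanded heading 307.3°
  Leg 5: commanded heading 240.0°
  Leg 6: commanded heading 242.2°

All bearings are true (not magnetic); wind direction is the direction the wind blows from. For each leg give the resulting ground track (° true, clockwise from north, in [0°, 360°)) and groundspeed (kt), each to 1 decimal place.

Leg 1: heading 89.0°; drift +0.4° → track 89.4°, groundspeed 188.6 kt
Leg 2: heading 211.2°; drift +2.3° → track 213.5°, groundspeed 206.4 kt
Leg 3: heading 122.5°; drift +2.1° → track 124.6°, groundspeed 191.3 kt
Leg 4: heading 307.3°; drift -2.1° → track 305.2°, groundspeed 207.0 kt
Leg 5: heading 240.0°; drift +1.1° → track 241.1°, groundspeed 209.4 kt
Leg 6: heading 242.2°; drift +1.0° → track 243.2°, groundspeed 209.5 kt

Leg 1: track=89.4°, groundspeed=188.6 kt
Leg 2: track=213.5°, groundspeed=206.4 kt
Leg 3: track=124.6°, groundspeed=191.3 kt
Leg 4: track=305.2°, groundspeed=207.0 kt
Leg 5: track=241.1°, groundspeed=209.4 kt
Leg 6: track=243.2°, groundspeed=209.5 kt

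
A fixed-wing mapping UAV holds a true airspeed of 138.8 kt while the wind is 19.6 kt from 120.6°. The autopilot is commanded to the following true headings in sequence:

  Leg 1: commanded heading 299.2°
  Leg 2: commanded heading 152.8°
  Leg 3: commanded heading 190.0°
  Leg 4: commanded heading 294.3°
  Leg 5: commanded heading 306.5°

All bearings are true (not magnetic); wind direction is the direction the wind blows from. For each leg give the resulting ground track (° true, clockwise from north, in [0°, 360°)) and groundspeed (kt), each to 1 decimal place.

Leg 1: heading 299.2°; drift +0.2° → track 299.4°, groundspeed 158.4 kt
Leg 2: heading 152.8°; drift +4.9° → track 157.7°, groundspeed 122.7 kt
Leg 3: heading 190.0°; drift +7.9° → track 197.9°, groundspeed 133.2 kt
Leg 4: heading 294.3°; drift +0.8° → track 295.1°, groundspeed 158.3 kt
Leg 5: heading 306.5°; drift -0.7° → track 305.8°, groundspeed 158.3 kt

Leg 1: track=299.4°, groundspeed=158.4 kt
Leg 2: track=157.7°, groundspeed=122.7 kt
Leg 3: track=197.9°, groundspeed=133.2 kt
Leg 4: track=295.1°, groundspeed=158.3 kt
Leg 5: track=305.8°, groundspeed=158.3 kt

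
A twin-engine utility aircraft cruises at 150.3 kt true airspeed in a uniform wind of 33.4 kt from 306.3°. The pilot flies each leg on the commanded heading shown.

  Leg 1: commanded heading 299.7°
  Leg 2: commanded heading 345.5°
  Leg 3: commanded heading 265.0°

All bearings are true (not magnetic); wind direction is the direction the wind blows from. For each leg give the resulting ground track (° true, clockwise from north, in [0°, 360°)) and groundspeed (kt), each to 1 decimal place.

Leg 1: track=297.8°, groundspeed=117.2 kt
Leg 2: track=355.1°, groundspeed=126.2 kt
Leg 3: track=255.0°, groundspeed=127.1 kt

Leg 1: heading 299.7°; drift -1.9° → track 297.8°, groundspeed 117.2 kt
Leg 2: heading 345.5°; drift +9.6° → track 355.1°, groundspeed 126.2 kt
Leg 3: heading 265.0°; drift -10.0° → track 255.0°, groundspeed 127.1 kt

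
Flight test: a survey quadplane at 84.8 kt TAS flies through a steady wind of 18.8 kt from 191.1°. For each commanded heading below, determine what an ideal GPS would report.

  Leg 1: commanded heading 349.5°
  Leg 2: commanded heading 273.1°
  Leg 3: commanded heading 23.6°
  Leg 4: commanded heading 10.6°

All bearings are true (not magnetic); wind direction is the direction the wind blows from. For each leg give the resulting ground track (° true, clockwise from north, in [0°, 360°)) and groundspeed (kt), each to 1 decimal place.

Leg 1: heading 349.5°; drift +3.9° → track 353.4°, groundspeed 102.5 kt
Leg 2: heading 273.1°; drift +12.8° → track 285.9°, groundspeed 84.3 kt
Leg 3: heading 23.6°; drift -2.3° → track 21.3°, groundspeed 103.2 kt
Leg 4: heading 10.6°; drift +0.1° → track 10.7°, groundspeed 103.6 kt

Leg 1: track=353.4°, groundspeed=102.5 kt
Leg 2: track=285.9°, groundspeed=84.3 kt
Leg 3: track=21.3°, groundspeed=103.2 kt
Leg 4: track=10.7°, groundspeed=103.6 kt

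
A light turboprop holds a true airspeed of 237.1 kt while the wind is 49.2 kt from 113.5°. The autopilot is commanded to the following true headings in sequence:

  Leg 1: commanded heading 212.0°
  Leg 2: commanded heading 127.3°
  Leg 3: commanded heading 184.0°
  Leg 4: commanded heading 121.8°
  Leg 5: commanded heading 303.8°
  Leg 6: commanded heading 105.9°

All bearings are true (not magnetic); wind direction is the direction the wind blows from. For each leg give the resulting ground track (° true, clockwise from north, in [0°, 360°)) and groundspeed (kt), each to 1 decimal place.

Leg 1: heading 212.0°; drift +11.3° → track 223.3°, groundspeed 249.2 kt
Leg 2: heading 127.3°; drift +3.5° → track 130.8°, groundspeed 189.7 kt
Leg 3: heading 184.0°; drift +11.9° → track 195.9°, groundspeed 225.5 kt
Leg 4: heading 121.8°; drift +2.2° → track 124.0°, groundspeed 188.5 kt
Leg 5: heading 303.8°; drift -1.8° → track 302.0°, groundspeed 285.6 kt
Leg 6: heading 105.9°; drift -2.0° → track 103.9°, groundspeed 188.4 kt

Leg 1: track=223.3°, groundspeed=249.2 kt
Leg 2: track=130.8°, groundspeed=189.7 kt
Leg 3: track=195.9°, groundspeed=225.5 kt
Leg 4: track=124.0°, groundspeed=188.5 kt
Leg 5: track=302.0°, groundspeed=285.6 kt
Leg 6: track=103.9°, groundspeed=188.4 kt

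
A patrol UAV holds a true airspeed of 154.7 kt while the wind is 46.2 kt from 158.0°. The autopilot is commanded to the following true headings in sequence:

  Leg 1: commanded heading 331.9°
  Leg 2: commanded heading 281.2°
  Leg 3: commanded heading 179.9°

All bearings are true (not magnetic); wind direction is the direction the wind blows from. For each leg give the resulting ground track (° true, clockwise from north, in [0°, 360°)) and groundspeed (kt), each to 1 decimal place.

Leg 1: heading 331.9°; drift +1.4° → track 333.3°, groundspeed 200.7 kt
Leg 2: heading 281.2°; drift +12.1° → track 293.3°, groundspeed 184.1 kt
Leg 3: heading 179.9°; drift +8.8° → track 188.7°, groundspeed 113.2 kt

Leg 1: track=333.3°, groundspeed=200.7 kt
Leg 2: track=293.3°, groundspeed=184.1 kt
Leg 3: track=188.7°, groundspeed=113.2 kt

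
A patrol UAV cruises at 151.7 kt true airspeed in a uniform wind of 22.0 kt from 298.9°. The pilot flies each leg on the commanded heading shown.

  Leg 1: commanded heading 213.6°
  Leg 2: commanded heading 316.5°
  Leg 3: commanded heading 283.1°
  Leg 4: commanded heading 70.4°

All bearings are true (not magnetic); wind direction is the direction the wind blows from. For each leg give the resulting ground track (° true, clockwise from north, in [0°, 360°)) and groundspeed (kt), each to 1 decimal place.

Leg 1: track=205.3°, groundspeed=151.5 kt
Leg 2: track=319.4°, groundspeed=130.9 kt
Leg 3: track=280.5°, groundspeed=130.7 kt
Leg 4: track=76.1°, groundspeed=167.1 kt

Leg 1: heading 213.6°; drift -8.3° → track 205.3°, groundspeed 151.5 kt
Leg 2: heading 316.5°; drift +2.9° → track 319.4°, groundspeed 130.9 kt
Leg 3: heading 283.1°; drift -2.6° → track 280.5°, groundspeed 130.7 kt
Leg 4: heading 70.4°; drift +5.7° → track 76.1°, groundspeed 167.1 kt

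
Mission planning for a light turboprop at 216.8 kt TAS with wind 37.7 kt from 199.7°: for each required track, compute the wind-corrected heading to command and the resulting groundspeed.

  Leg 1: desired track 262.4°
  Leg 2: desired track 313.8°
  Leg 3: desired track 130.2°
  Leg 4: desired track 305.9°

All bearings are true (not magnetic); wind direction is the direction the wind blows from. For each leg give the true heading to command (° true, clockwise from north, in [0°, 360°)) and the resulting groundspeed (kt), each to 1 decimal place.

Leg 1: desired track 262.4°; wind correction -8.9° → command heading 253.5°, groundspeed 196.9 kt
Leg 2: desired track 313.8°; wind correction -9.1° → command heading 304.7°, groundspeed 229.4 kt
Leg 3: desired track 130.2°; wind correction +9.4° → command heading 139.6°, groundspeed 200.7 kt
Leg 4: desired track 305.9°; wind correction -9.6° → command heading 296.3°, groundspeed 224.3 kt

Leg 1: heading=253.5°, groundspeed=196.9 kt
Leg 2: heading=304.7°, groundspeed=229.4 kt
Leg 3: heading=139.6°, groundspeed=200.7 kt
Leg 4: heading=296.3°, groundspeed=224.3 kt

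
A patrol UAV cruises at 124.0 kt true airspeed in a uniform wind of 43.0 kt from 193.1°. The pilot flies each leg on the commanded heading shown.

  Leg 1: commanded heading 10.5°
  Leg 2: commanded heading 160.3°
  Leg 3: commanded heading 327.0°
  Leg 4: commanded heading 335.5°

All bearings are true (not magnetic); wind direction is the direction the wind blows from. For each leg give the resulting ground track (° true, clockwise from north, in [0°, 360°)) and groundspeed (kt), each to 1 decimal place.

Leg 1: heading 10.5°; drift +0.7° → track 11.2°, groundspeed 167.0 kt
Leg 2: heading 160.3°; drift -14.8° → track 145.5°, groundspeed 90.9 kt
Leg 3: heading 327.0°; drift +11.4° → track 338.4°, groundspeed 156.9 kt
Leg 4: heading 335.5°; drift +9.4° → track 344.9°, groundspeed 160.2 kt

Leg 1: track=11.2°, groundspeed=167.0 kt
Leg 2: track=145.5°, groundspeed=90.9 kt
Leg 3: track=338.4°, groundspeed=156.9 kt
Leg 4: track=344.9°, groundspeed=160.2 kt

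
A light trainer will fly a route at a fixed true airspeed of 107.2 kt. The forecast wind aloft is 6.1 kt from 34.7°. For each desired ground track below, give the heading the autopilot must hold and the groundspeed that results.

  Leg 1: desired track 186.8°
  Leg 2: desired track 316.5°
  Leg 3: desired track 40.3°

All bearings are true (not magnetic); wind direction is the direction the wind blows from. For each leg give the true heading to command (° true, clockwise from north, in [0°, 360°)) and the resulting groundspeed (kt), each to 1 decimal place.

Leg 1: desired track 186.8°; wind correction -1.5° → command heading 185.3°, groundspeed 112.6 kt
Leg 2: desired track 316.5°; wind correction +3.2° → command heading 319.7°, groundspeed 105.8 kt
Leg 3: desired track 40.3°; wind correction -0.3° → command heading 40.0°, groundspeed 101.1 kt

Leg 1: heading=185.3°, groundspeed=112.6 kt
Leg 2: heading=319.7°, groundspeed=105.8 kt
Leg 3: heading=40.0°, groundspeed=101.1 kt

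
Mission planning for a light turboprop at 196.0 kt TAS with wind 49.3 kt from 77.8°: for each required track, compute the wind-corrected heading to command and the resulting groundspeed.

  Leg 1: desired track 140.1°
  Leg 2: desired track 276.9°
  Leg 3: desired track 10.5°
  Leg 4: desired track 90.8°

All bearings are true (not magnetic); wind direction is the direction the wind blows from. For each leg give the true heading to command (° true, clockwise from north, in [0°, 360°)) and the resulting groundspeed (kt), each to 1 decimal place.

Leg 1: heading=127.2°, groundspeed=168.2 kt
Leg 2: heading=281.6°, groundspeed=241.9 kt
Leg 3: heading=23.9°, groundspeed=171.6 kt
Leg 4: heading=87.6°, groundspeed=147.6 kt

Leg 1: desired track 140.1°; wind correction -12.9° → command heading 127.2°, groundspeed 168.2 kt
Leg 2: desired track 276.9°; wind correction +4.7° → command heading 281.6°, groundspeed 241.9 kt
Leg 3: desired track 10.5°; wind correction +13.4° → command heading 23.9°, groundspeed 171.6 kt
Leg 4: desired track 90.8°; wind correction -3.2° → command heading 87.6°, groundspeed 147.6 kt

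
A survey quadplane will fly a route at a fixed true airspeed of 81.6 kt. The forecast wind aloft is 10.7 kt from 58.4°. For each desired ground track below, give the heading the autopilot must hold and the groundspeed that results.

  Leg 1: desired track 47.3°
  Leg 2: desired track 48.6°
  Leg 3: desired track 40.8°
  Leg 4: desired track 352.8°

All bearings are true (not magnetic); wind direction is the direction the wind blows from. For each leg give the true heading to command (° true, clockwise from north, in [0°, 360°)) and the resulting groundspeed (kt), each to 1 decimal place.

Leg 1: heading=48.7°, groundspeed=71.1 kt
Leg 2: heading=49.9°, groundspeed=71.0 kt
Leg 3: heading=43.1°, groundspeed=71.3 kt
Leg 4: heading=359.7°, groundspeed=76.6 kt

Leg 1: desired track 47.3°; wind correction +1.4° → command heading 48.7°, groundspeed 71.1 kt
Leg 2: desired track 48.6°; wind correction +1.3° → command heading 49.9°, groundspeed 71.0 kt
Leg 3: desired track 40.8°; wind correction +2.3° → command heading 43.1°, groundspeed 71.3 kt
Leg 4: desired track 352.8°; wind correction +6.9° → command heading 359.7°, groundspeed 76.6 kt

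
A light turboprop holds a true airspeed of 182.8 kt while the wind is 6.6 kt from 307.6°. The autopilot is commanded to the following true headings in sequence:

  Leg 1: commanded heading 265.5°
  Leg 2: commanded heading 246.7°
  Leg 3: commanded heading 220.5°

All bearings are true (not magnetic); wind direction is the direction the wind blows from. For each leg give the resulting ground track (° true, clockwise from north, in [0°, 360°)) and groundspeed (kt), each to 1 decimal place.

Leg 1: track=264.1°, groundspeed=178.0 kt
Leg 2: track=244.9°, groundspeed=179.7 kt
Leg 3: track=218.4°, groundspeed=182.6 kt

Leg 1: heading 265.5°; drift -1.4° → track 264.1°, groundspeed 178.0 kt
Leg 2: heading 246.7°; drift -1.8° → track 244.9°, groundspeed 179.7 kt
Leg 3: heading 220.5°; drift -2.1° → track 218.4°, groundspeed 182.6 kt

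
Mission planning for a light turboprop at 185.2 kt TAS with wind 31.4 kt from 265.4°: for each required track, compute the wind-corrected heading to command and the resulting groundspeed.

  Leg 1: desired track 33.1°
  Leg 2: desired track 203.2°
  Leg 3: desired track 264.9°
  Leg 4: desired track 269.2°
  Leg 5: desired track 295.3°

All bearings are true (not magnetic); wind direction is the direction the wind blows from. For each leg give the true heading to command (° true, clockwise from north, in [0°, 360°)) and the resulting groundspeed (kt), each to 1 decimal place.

Leg 1: desired track 33.1°; wind correction -7.7° → command heading 25.4°, groundspeed 202.7 kt
Leg 2: desired track 203.2°; wind correction +8.6° → command heading 211.8°, groundspeed 168.5 kt
Leg 3: desired track 264.9°; wind correction +0.1° → command heading 265.0°, groundspeed 153.8 kt
Leg 4: desired track 269.2°; wind correction -0.6° → command heading 268.6°, groundspeed 153.9 kt
Leg 5: desired track 295.3°; wind correction -4.8° → command heading 290.5°, groundspeed 157.3 kt

Leg 1: heading=25.4°, groundspeed=202.7 kt
Leg 2: heading=211.8°, groundspeed=168.5 kt
Leg 3: heading=265.0°, groundspeed=153.8 kt
Leg 4: heading=268.6°, groundspeed=153.9 kt
Leg 5: heading=290.5°, groundspeed=157.3 kt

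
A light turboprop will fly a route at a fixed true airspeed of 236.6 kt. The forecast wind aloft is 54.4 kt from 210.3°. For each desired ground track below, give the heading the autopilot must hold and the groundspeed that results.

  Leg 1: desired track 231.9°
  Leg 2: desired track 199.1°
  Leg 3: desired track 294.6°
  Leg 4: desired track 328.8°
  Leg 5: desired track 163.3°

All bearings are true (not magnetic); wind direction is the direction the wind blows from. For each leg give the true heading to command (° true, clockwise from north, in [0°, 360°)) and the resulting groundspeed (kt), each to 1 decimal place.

Leg 1: heading=227.0°, groundspeed=185.2 kt
Leg 2: heading=201.7°, groundspeed=183.0 kt
Leg 3: heading=281.4°, groundspeed=224.9 kt
Leg 4: heading=317.1°, groundspeed=257.7 kt
Leg 5: heading=173.0°, groundspeed=196.1 kt

Leg 1: desired track 231.9°; wind correction -4.9° → command heading 227.0°, groundspeed 185.2 kt
Leg 2: desired track 199.1°; wind correction +2.6° → command heading 201.7°, groundspeed 183.0 kt
Leg 3: desired track 294.6°; wind correction -13.2° → command heading 281.4°, groundspeed 224.9 kt
Leg 4: desired track 328.8°; wind correction -11.7° → command heading 317.1°, groundspeed 257.7 kt
Leg 5: desired track 163.3°; wind correction +9.7° → command heading 173.0°, groundspeed 196.1 kt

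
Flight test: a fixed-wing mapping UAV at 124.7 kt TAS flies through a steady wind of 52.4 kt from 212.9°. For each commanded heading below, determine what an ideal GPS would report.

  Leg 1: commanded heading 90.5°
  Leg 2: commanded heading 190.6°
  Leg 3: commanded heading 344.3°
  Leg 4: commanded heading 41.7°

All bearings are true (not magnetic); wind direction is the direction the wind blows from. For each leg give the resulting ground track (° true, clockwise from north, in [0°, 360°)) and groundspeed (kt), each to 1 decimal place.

Leg 1: heading 90.5°; drift -16.2° → track 74.3°, groundspeed 159.1 kt
Leg 2: heading 190.6°; drift -14.6° → track 176.0°, groundspeed 78.8 kt
Leg 3: heading 344.3°; drift +13.9° → track 358.2°, groundspeed 164.1 kt
Leg 4: heading 41.7°; drift -2.6° → track 39.1°, groundspeed 176.7 kt

Leg 1: track=74.3°, groundspeed=159.1 kt
Leg 2: track=176.0°, groundspeed=78.8 kt
Leg 3: track=358.2°, groundspeed=164.1 kt
Leg 4: track=39.1°, groundspeed=176.7 kt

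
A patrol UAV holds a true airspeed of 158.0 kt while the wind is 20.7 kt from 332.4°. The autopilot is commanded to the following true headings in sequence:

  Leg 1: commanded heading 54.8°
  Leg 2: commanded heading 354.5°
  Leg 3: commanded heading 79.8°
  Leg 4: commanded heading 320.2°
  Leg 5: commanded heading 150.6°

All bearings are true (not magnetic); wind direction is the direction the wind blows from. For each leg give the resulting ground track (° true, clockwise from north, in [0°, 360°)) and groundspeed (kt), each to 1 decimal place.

Leg 1: track=62.3°, groundspeed=156.6 kt
Leg 2: track=357.7°, groundspeed=139.0 kt
Leg 3: track=86.7°, groundspeed=165.4 kt
Leg 4: track=318.4°, groundspeed=137.8 kt
Leg 5: track=150.8°, groundspeed=178.7 kt

Leg 1: heading 54.8°; drift +7.5° → track 62.3°, groundspeed 156.6 kt
Leg 2: heading 354.5°; drift +3.2° → track 357.7°, groundspeed 139.0 kt
Leg 3: heading 79.8°; drift +6.9° → track 86.7°, groundspeed 165.4 kt
Leg 4: heading 320.2°; drift -1.8° → track 318.4°, groundspeed 137.8 kt
Leg 5: heading 150.6°; drift +0.2° → track 150.8°, groundspeed 178.7 kt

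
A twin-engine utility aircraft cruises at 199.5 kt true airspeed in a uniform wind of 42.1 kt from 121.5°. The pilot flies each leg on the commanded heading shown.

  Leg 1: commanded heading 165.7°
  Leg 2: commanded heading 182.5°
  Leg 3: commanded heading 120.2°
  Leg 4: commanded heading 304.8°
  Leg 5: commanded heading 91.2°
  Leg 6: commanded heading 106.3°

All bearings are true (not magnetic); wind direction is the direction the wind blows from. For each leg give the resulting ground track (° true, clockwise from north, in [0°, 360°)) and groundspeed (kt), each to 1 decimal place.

Leg 1: track=175.5°, groundspeed=171.8 kt
Leg 2: track=194.1°, groundspeed=182.8 kt
Leg 3: track=119.9°, groundspeed=157.4 kt
Leg 4: track=304.2°, groundspeed=241.5 kt
Leg 5: track=83.8°, groundspeed=164.5 kt
Leg 6: track=102.3°, groundspeed=159.3 kt

Leg 1: heading 165.7°; drift +9.8° → track 175.5°, groundspeed 171.8 kt
Leg 2: heading 182.5°; drift +11.6° → track 194.1°, groundspeed 182.8 kt
Leg 3: heading 120.2°; drift -0.3° → track 119.9°, groundspeed 157.4 kt
Leg 4: heading 304.8°; drift -0.6° → track 304.2°, groundspeed 241.5 kt
Leg 5: heading 91.2°; drift -7.4° → track 83.8°, groundspeed 164.5 kt
Leg 6: heading 106.3°; drift -4.0° → track 102.3°, groundspeed 159.3 kt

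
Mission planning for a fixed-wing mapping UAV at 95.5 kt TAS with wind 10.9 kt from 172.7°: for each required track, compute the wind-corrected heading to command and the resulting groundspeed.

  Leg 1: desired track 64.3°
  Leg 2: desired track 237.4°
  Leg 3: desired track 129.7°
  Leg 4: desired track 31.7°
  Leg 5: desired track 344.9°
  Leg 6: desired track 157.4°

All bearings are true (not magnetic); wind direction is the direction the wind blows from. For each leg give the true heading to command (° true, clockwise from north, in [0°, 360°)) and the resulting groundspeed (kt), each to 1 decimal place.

Leg 1: heading=70.5°, groundspeed=98.4 kt
Leg 2: heading=231.5°, groundspeed=90.3 kt
Leg 3: heading=134.2°, groundspeed=87.2 kt
Leg 4: heading=35.8°, groundspeed=103.7 kt
Leg 5: heading=344.0°, groundspeed=106.3 kt
Leg 6: heading=159.1°, groundspeed=84.9 kt

Leg 1: desired track 64.3°; wind correction +6.2° → command heading 70.5°, groundspeed 98.4 kt
Leg 2: desired track 237.4°; wind correction -5.9° → command heading 231.5°, groundspeed 90.3 kt
Leg 3: desired track 129.7°; wind correction +4.5° → command heading 134.2°, groundspeed 87.2 kt
Leg 4: desired track 31.7°; wind correction +4.1° → command heading 35.8°, groundspeed 103.7 kt
Leg 5: desired track 344.9°; wind correction -0.9° → command heading 344.0°, groundspeed 106.3 kt
Leg 6: desired track 157.4°; wind correction +1.7° → command heading 159.1°, groundspeed 84.9 kt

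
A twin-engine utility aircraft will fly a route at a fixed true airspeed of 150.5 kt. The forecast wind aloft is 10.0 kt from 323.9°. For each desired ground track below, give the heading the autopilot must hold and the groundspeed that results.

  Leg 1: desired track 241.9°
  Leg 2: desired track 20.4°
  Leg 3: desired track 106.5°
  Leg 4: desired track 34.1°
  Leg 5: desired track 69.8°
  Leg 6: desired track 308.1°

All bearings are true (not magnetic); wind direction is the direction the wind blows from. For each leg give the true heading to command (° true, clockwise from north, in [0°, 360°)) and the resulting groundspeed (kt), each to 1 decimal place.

Leg 1: desired track 241.9°; wind correction +3.8° → command heading 245.7°, groundspeed 148.8 kt
Leg 2: desired track 20.4°; wind correction -3.2° → command heading 17.2°, groundspeed 144.7 kt
Leg 3: desired track 106.5°; wind correction -2.3° → command heading 104.2°, groundspeed 158.3 kt
Leg 4: desired track 34.1°; wind correction -3.6° → command heading 30.5°, groundspeed 146.8 kt
Leg 5: desired track 69.8°; wind correction -3.7° → command heading 66.1°, groundspeed 152.9 kt
Leg 6: desired track 308.1°; wind correction +1.0° → command heading 309.1°, groundspeed 140.9 kt

Leg 1: heading=245.7°, groundspeed=148.8 kt
Leg 2: heading=17.2°, groundspeed=144.7 kt
Leg 3: heading=104.2°, groundspeed=158.3 kt
Leg 4: heading=30.5°, groundspeed=146.8 kt
Leg 5: heading=66.1°, groundspeed=152.9 kt
Leg 6: heading=309.1°, groundspeed=140.9 kt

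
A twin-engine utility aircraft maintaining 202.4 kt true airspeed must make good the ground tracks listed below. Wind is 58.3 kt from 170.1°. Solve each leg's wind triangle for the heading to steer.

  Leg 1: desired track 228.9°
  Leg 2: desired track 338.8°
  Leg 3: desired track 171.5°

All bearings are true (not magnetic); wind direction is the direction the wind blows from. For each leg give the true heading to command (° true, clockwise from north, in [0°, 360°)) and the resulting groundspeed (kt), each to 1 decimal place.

Leg 1: desired track 228.9°; wind correction -14.3° → command heading 214.6°, groundspeed 166.0 kt
Leg 2: desired track 338.8°; wind correction -3.2° → command heading 335.6°, groundspeed 259.2 kt
Leg 3: desired track 171.5°; wind correction -0.4° → command heading 171.1°, groundspeed 144.1 kt

Leg 1: heading=214.6°, groundspeed=166.0 kt
Leg 2: heading=335.6°, groundspeed=259.2 kt
Leg 3: heading=171.1°, groundspeed=144.1 kt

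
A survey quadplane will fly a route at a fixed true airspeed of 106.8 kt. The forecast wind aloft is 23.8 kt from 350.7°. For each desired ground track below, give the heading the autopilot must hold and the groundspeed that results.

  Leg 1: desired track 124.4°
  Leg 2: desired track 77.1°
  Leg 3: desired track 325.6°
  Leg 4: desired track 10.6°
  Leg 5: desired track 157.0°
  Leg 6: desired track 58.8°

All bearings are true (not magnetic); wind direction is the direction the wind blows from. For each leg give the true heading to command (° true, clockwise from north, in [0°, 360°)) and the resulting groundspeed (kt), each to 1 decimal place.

Leg 1: heading=115.1°, groundspeed=121.8 kt
Leg 2: heading=64.2°, groundspeed=102.6 kt
Leg 3: heading=331.0°, groundspeed=84.8 kt
Leg 4: heading=6.2°, groundspeed=84.1 kt
Leg 5: heading=154.0°, groundspeed=129.8 kt
Leg 6: heading=46.9°, groundspeed=95.6 kt

Leg 1: desired track 124.4°; wind correction -9.3° → command heading 115.1°, groundspeed 121.8 kt
Leg 2: desired track 77.1°; wind correction -12.9° → command heading 64.2°, groundspeed 102.6 kt
Leg 3: desired track 325.6°; wind correction +5.4° → command heading 331.0°, groundspeed 84.8 kt
Leg 4: desired track 10.6°; wind correction -4.4° → command heading 6.2°, groundspeed 84.1 kt
Leg 5: desired track 157.0°; wind correction -3.0° → command heading 154.0°, groundspeed 129.8 kt
Leg 6: desired track 58.8°; wind correction -11.9° → command heading 46.9°, groundspeed 95.6 kt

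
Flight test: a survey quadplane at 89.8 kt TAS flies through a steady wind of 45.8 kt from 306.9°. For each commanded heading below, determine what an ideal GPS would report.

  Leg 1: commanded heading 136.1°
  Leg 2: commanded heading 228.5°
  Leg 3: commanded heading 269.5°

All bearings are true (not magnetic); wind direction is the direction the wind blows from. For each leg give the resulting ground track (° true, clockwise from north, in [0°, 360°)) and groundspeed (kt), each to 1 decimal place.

Leg 1: track=133.0°, groundspeed=135.2 kt
Leg 2: track=199.4°, groundspeed=92.2 kt
Leg 3: track=242.0°, groundspeed=60.2 kt

Leg 1: heading 136.1°; drift -3.1° → track 133.0°, groundspeed 135.2 kt
Leg 2: heading 228.5°; drift -29.1° → track 199.4°, groundspeed 92.2 kt
Leg 3: heading 269.5°; drift -27.5° → track 242.0°, groundspeed 60.2 kt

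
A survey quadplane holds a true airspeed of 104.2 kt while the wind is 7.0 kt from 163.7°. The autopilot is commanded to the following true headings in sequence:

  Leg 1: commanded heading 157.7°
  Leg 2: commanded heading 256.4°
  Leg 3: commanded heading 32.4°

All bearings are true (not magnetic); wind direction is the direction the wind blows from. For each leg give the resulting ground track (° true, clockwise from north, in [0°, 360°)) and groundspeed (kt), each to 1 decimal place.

Leg 1: heading 157.7°; drift -0.4° → track 157.3°, groundspeed 97.2 kt
Leg 2: heading 256.4°; drift +3.8° → track 260.2°, groundspeed 104.8 kt
Leg 3: heading 32.4°; drift -2.8° → track 29.6°, groundspeed 108.9 kt

Leg 1: track=157.3°, groundspeed=97.2 kt
Leg 2: track=260.2°, groundspeed=104.8 kt
Leg 3: track=29.6°, groundspeed=108.9 kt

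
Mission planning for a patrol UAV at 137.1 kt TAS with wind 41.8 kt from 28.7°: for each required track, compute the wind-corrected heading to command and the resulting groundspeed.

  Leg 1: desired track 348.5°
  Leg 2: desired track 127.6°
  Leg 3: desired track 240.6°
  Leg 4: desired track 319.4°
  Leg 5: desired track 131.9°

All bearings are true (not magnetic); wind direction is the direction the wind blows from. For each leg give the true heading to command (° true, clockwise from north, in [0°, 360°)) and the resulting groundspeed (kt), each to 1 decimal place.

Leg 1: desired track 348.5°; wind correction +11.3° → command heading 359.8°, groundspeed 102.5 kt
Leg 2: desired track 127.6°; wind correction -17.5° → command heading 110.1°, groundspeed 137.2 kt
Leg 3: desired track 240.6°; wind correction +9.3° → command heading 249.9°, groundspeed 170.8 kt
Leg 4: desired track 319.4°; wind correction +16.6° → command heading 336.0°, groundspeed 116.6 kt
Leg 5: desired track 131.9°; wind correction -17.3° → command heading 114.6°, groundspeed 140.5 kt

Leg 1: heading=359.8°, groundspeed=102.5 kt
Leg 2: heading=110.1°, groundspeed=137.2 kt
Leg 3: heading=249.9°, groundspeed=170.8 kt
Leg 4: heading=336.0°, groundspeed=116.6 kt
Leg 5: heading=114.6°, groundspeed=140.5 kt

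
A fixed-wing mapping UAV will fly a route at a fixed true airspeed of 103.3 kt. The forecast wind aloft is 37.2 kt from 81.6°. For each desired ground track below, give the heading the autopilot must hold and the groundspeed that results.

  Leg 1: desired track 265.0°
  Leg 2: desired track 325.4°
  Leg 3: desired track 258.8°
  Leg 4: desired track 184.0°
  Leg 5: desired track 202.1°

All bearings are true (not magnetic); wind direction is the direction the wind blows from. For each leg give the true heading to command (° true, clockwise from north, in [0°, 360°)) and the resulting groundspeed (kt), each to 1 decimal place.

Leg 1: desired track 265.0°; wind correction +1.2° → command heading 266.2°, groundspeed 140.4 kt
Leg 2: desired track 325.4°; wind correction +18.9° → command heading 344.3°, groundspeed 114.2 kt
Leg 3: desired track 258.8°; wind correction -1.0° → command heading 257.8°, groundspeed 140.4 kt
Leg 4: desired track 184.0°; wind correction -20.6° → command heading 163.4°, groundspeed 104.7 kt
Leg 5: desired track 202.1°; wind correction -18.1° → command heading 184.0°, groundspeed 117.1 kt

Leg 1: heading=266.2°, groundspeed=140.4 kt
Leg 2: heading=344.3°, groundspeed=114.2 kt
Leg 3: heading=257.8°, groundspeed=140.4 kt
Leg 4: heading=163.4°, groundspeed=104.7 kt
Leg 5: heading=184.0°, groundspeed=117.1 kt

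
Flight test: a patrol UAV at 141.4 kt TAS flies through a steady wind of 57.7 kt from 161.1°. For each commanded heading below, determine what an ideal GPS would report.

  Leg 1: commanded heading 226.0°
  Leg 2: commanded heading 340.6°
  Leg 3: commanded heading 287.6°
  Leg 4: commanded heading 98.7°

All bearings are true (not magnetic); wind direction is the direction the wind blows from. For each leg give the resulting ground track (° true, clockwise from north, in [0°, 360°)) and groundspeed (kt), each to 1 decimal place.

Leg 1: track=250.1°, groundspeed=128.1 kt
Leg 2: track=340.7°, groundspeed=199.1 kt
Leg 3: track=302.4°, groundspeed=181.7 kt
Leg 4: track=74.7°, groundspeed=125.6 kt

Leg 1: heading 226.0°; drift +24.1° → track 250.1°, groundspeed 128.1 kt
Leg 2: heading 340.6°; drift +0.1° → track 340.7°, groundspeed 199.1 kt
Leg 3: heading 287.6°; drift +14.8° → track 302.4°, groundspeed 181.7 kt
Leg 4: heading 98.7°; drift -24.0° → track 74.7°, groundspeed 125.6 kt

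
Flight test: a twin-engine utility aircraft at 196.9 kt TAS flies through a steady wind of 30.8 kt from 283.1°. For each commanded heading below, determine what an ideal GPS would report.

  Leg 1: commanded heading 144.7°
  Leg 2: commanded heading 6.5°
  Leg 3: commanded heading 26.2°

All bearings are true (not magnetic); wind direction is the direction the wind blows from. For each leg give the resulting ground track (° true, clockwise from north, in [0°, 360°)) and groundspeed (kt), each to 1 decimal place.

Leg 1: heading 144.7°; drift -5.3° → track 139.4°, groundspeed 220.9 kt
Leg 2: heading 6.5°; drift +9.0° → track 15.5°, groundspeed 195.8 kt
Leg 3: heading 26.2°; drift +8.4° → track 34.6°, groundspeed 206.1 kt

Leg 1: track=139.4°, groundspeed=220.9 kt
Leg 2: track=15.5°, groundspeed=195.8 kt
Leg 3: track=34.6°, groundspeed=206.1 kt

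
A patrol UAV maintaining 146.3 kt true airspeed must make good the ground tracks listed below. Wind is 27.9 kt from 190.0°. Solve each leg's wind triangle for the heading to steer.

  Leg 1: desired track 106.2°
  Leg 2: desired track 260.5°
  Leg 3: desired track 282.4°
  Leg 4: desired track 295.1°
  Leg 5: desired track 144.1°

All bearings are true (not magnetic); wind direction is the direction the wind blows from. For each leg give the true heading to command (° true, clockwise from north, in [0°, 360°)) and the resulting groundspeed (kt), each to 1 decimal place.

Leg 1: desired track 106.2°; wind correction +10.9° → command heading 117.1°, groundspeed 140.6 kt
Leg 2: desired track 260.5°; wind correction -10.4° → command heading 250.1°, groundspeed 134.6 kt
Leg 3: desired track 282.4°; wind correction -11.0° → command heading 271.4°, groundspeed 144.8 kt
Leg 4: desired track 295.1°; wind correction -10.6° → command heading 284.5°, groundspeed 151.1 kt
Leg 5: desired track 144.1°; wind correction +7.9° → command heading 152.0°, groundspeed 125.5 kt

Leg 1: heading=117.1°, groundspeed=140.6 kt
Leg 2: heading=250.1°, groundspeed=134.6 kt
Leg 3: heading=271.4°, groundspeed=144.8 kt
Leg 4: heading=284.5°, groundspeed=151.1 kt
Leg 5: heading=152.0°, groundspeed=125.5 kt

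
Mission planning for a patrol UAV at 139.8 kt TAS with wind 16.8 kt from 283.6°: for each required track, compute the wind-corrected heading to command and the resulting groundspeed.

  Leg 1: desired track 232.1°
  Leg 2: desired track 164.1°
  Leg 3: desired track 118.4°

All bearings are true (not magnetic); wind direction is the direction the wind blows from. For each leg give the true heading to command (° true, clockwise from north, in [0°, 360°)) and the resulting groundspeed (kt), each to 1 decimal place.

Leg 1: desired track 232.1°; wind correction +5.4° → command heading 237.5°, groundspeed 128.7 kt
Leg 2: desired track 164.1°; wind correction +6.0° → command heading 170.1°, groundspeed 147.3 kt
Leg 3: desired track 118.4°; wind correction +1.8° → command heading 120.2°, groundspeed 156.0 kt

Leg 1: heading=237.5°, groundspeed=128.7 kt
Leg 2: heading=170.1°, groundspeed=147.3 kt
Leg 3: heading=120.2°, groundspeed=156.0 kt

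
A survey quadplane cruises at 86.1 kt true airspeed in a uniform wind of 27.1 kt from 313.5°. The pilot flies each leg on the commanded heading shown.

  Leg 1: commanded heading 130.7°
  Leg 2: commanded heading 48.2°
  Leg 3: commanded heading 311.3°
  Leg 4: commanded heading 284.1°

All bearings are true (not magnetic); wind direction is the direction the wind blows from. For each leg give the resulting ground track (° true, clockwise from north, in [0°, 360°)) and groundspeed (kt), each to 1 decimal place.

Leg 1: heading 130.7°; drift +0.7° → track 131.4°, groundspeed 113.2 kt
Leg 2: heading 48.2°; drift +17.0° → track 65.2°, groundspeed 92.4 kt
Leg 3: heading 311.3°; drift -1.0° → track 310.3°, groundspeed 59.0 kt
Leg 4: heading 284.1°; drift -12.0° → track 272.1°, groundspeed 63.9 kt

Leg 1: track=131.4°, groundspeed=113.2 kt
Leg 2: track=65.2°, groundspeed=92.4 kt
Leg 3: track=310.3°, groundspeed=59.0 kt
Leg 4: track=272.1°, groundspeed=63.9 kt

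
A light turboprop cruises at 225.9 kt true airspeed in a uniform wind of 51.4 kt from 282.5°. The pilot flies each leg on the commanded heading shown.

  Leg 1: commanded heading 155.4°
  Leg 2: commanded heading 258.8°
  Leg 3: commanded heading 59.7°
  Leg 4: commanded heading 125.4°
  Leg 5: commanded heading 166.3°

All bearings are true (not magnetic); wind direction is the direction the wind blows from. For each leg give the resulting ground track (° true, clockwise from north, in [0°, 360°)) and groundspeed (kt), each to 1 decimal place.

Leg 1: track=146.3°, groundspeed=260.2 kt
Leg 2: track=252.2°, groundspeed=180.0 kt
Leg 3: track=67.2°, groundspeed=265.9 kt
Leg 4: track=121.2°, groundspeed=274.0 kt
Leg 5: track=155.8°, groundspeed=252.8 kt

Leg 1: heading 155.4°; drift -9.1° → track 146.3°, groundspeed 260.2 kt
Leg 2: heading 258.8°; drift -6.6° → track 252.2°, groundspeed 180.0 kt
Leg 3: heading 59.7°; drift +7.5° → track 67.2°, groundspeed 265.9 kt
Leg 4: heading 125.4°; drift -4.2° → track 121.2°, groundspeed 274.0 kt
Leg 5: heading 166.3°; drift -10.5° → track 155.8°, groundspeed 252.8 kt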